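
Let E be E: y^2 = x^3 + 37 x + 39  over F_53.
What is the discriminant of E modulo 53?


4 a^3 + 27 b^2 = 4*37^3 + 27*39^2 = 202612 + 41067 = 243679
Delta = -16 * (243679) = -3898864
Delta mod 53 = 28

Delta = 28 (mod 53)


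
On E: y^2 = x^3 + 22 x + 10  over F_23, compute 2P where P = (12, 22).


Doubling: s = (3 x1^2 + a) / (2 y1)
s = (3*12^2 + 22) / (2*22) mod 23 = 3
x3 = s^2 - 2 x1 mod 23 = 3^2 - 2*12 = 8
y3 = s (x1 - x3) - y1 mod 23 = 3 * (12 - 8) - 22 = 13

2P = (8, 13)


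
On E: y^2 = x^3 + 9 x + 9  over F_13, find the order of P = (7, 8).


Compute successive multiples of P until we hit O:
  1P = (7, 8)
  2P = (12, 5)
  3P = (11, 10)
  4P = (5, 6)
  5P = (2, 10)
  6P = (0, 10)
  7P = (9, 0)
  8P = (0, 3)
  ... (continuing to 14P)
  14P = O

ord(P) = 14


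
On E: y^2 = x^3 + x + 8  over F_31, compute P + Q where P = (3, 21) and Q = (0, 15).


P != Q, so use the chord formula.
s = (y2 - y1) / (x2 - x1) = (25) / (28) mod 31 = 2
x3 = s^2 - x1 - x2 mod 31 = 2^2 - 3 - 0 = 1
y3 = s (x1 - x3) - y1 mod 31 = 2 * (3 - 1) - 21 = 14

P + Q = (1, 14)


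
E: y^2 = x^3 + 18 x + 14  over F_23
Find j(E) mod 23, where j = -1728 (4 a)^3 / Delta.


Delta = -16(4 a^3 + 27 b^2) mod 23 = 10
-1728 * (4 a)^3 = -1728 * (4*18)^3 mod 23 = 11
j = 11 * 10^(-1) mod 23 = 8

j = 8 (mod 23)


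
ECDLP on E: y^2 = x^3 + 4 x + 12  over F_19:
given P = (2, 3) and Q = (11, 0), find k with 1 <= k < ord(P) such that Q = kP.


Enumerate multiples of P until we hit Q = (11, 0):
  1P = (2, 3)
  2P = (1, 6)
  3P = (6, 9)
  4P = (18, 11)
  5P = (4, 15)
  6P = (11, 0)
Match found at i = 6.

k = 6


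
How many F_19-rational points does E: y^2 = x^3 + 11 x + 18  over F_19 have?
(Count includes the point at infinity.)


For each x in F_19, count y with y^2 = x^3 + 11 x + 18 mod 19:
  x = 1: RHS = 11, y in [7, 12]  -> 2 point(s)
  x = 7: RHS = 1, y in [1, 18]  -> 2 point(s)
  x = 10: RHS = 7, y in [8, 11]  -> 2 point(s)
  x = 11: RHS = 7, y in [8, 11]  -> 2 point(s)
  x = 12: RHS = 16, y in [4, 15]  -> 2 point(s)
  x = 14: RHS = 9, y in [3, 16]  -> 2 point(s)
  x = 15: RHS = 5, y in [9, 10]  -> 2 point(s)
  x = 17: RHS = 7, y in [8, 11]  -> 2 point(s)
  x = 18: RHS = 6, y in [5, 14]  -> 2 point(s)
Affine points: 18. Add the point at infinity: total = 19.

#E(F_19) = 19


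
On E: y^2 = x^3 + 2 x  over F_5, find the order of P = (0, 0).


Compute successive multiples of P until we hit O:
  1P = (0, 0)
  2P = O

ord(P) = 2


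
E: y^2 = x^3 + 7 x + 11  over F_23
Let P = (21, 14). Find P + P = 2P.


Doubling: s = (3 x1^2 + a) / (2 y1)
s = (3*21^2 + 7) / (2*14) mod 23 = 13
x3 = s^2 - 2 x1 mod 23 = 13^2 - 2*21 = 12
y3 = s (x1 - x3) - y1 mod 23 = 13 * (21 - 12) - 14 = 11

2P = (12, 11)


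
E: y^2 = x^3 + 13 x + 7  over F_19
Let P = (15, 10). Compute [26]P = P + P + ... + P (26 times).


k = 26 = 11010_2 (binary, LSB first: 01011)
Double-and-add from P = (15, 10):
  bit 0 = 0: acc unchanged = O
  bit 1 = 1: acc = O + (5, 11) = (5, 11)
  bit 2 = 0: acc unchanged = (5, 11)
  bit 3 = 1: acc = (5, 11) + (14, 8) = (17, 12)
  bit 4 = 1: acc = (17, 12) + (7, 2) = (15, 9)

26P = (15, 9)


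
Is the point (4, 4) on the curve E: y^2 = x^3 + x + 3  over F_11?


Check whether y^2 = x^3 + 1 x + 3 (mod 11) for (x, y) = (4, 4).
LHS: y^2 = 4^2 mod 11 = 5
RHS: x^3 + 1 x + 3 = 4^3 + 1*4 + 3 mod 11 = 5
LHS = RHS

Yes, on the curve


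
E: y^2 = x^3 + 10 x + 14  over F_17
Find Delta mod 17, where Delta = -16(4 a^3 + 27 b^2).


4 a^3 + 27 b^2 = 4*10^3 + 27*14^2 = 4000 + 5292 = 9292
Delta = -16 * (9292) = -148672
Delta mod 17 = 10

Delta = 10 (mod 17)


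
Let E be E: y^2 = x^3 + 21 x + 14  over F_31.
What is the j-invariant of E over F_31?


Delta = -16(4 a^3 + 27 b^2) mod 31 = 5
-1728 * (4 a)^3 = -1728 * (4*21)^3 mod 31 = 27
j = 27 * 5^(-1) mod 31 = 24

j = 24 (mod 31)


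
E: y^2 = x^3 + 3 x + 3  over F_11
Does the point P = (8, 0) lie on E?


Check whether y^2 = x^3 + 3 x + 3 (mod 11) for (x, y) = (8, 0).
LHS: y^2 = 0^2 mod 11 = 0
RHS: x^3 + 3 x + 3 = 8^3 + 3*8 + 3 mod 11 = 0
LHS = RHS

Yes, on the curve


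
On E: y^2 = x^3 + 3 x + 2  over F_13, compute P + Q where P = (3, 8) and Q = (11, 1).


P != Q, so use the chord formula.
s = (y2 - y1) / (x2 - x1) = (6) / (8) mod 13 = 4
x3 = s^2 - x1 - x2 mod 13 = 4^2 - 3 - 11 = 2
y3 = s (x1 - x3) - y1 mod 13 = 4 * (3 - 2) - 8 = 9

P + Q = (2, 9)


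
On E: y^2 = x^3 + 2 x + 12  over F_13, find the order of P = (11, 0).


Compute successive multiples of P until we hit O:
  1P = (11, 0)
  2P = O

ord(P) = 2


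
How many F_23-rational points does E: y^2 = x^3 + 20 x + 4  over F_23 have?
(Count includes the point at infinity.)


For each x in F_23, count y with y^2 = x^3 + 20 x + 4 mod 23:
  x = 0: RHS = 4, y in [2, 21]  -> 2 point(s)
  x = 1: RHS = 2, y in [5, 18]  -> 2 point(s)
  x = 2: RHS = 6, y in [11, 12]  -> 2 point(s)
  x = 6: RHS = 18, y in [8, 15]  -> 2 point(s)
  x = 7: RHS = 4, y in [2, 21]  -> 2 point(s)
  x = 8: RHS = 9, y in [3, 20]  -> 2 point(s)
  x = 9: RHS = 16, y in [4, 19]  -> 2 point(s)
  x = 10: RHS = 8, y in [10, 13]  -> 2 point(s)
  x = 13: RHS = 0, y in [0]  -> 1 point(s)
  x = 16: RHS = 4, y in [2, 21]  -> 2 point(s)
  x = 17: RHS = 13, y in [6, 17]  -> 2 point(s)
  x = 18: RHS = 9, y in [3, 20]  -> 2 point(s)
  x = 20: RHS = 9, y in [3, 20]  -> 2 point(s)
  x = 21: RHS = 2, y in [5, 18]  -> 2 point(s)
  x = 22: RHS = 6, y in [11, 12]  -> 2 point(s)
Affine points: 29. Add the point at infinity: total = 30.

#E(F_23) = 30


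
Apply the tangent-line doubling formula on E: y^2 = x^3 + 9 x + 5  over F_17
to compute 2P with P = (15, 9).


Doubling: s = (3 x1^2 + a) / (2 y1)
s = (3*15^2 + 9) / (2*9) mod 17 = 4
x3 = s^2 - 2 x1 mod 17 = 4^2 - 2*15 = 3
y3 = s (x1 - x3) - y1 mod 17 = 4 * (15 - 3) - 9 = 5

2P = (3, 5)


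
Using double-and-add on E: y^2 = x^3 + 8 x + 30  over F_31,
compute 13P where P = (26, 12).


k = 13 = 1101_2 (binary, LSB first: 1011)
Double-and-add from P = (26, 12):
  bit 0 = 1: acc = O + (26, 12) = (26, 12)
  bit 1 = 0: acc unchanged = (26, 12)
  bit 2 = 1: acc = (26, 12) + (3, 9) = (22, 2)
  bit 3 = 1: acc = (22, 2) + (4, 8) = (12, 5)

13P = (12, 5)


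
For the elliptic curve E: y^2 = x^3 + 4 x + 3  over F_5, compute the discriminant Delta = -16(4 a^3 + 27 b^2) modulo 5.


4 a^3 + 27 b^2 = 4*4^3 + 27*3^2 = 256 + 243 = 499
Delta = -16 * (499) = -7984
Delta mod 5 = 1

Delta = 1 (mod 5)


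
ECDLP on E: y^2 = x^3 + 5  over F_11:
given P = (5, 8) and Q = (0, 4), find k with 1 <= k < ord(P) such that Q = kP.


Enumerate multiples of P until we hit Q = (0, 4):
  1P = (5, 8)
  2P = (6, 10)
  3P = (4, 5)
  4P = (0, 7)
  5P = (10, 2)
  6P = (8, 0)
  7P = (10, 9)
  8P = (0, 4)
Match found at i = 8.

k = 8


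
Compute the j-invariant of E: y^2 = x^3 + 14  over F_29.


Delta = -16(4 a^3 + 27 b^2) mod 29 = 8
-1728 * (4 a)^3 = -1728 * (4*0)^3 mod 29 = 0
j = 0 * 8^(-1) mod 29 = 0

j = 0 (mod 29)


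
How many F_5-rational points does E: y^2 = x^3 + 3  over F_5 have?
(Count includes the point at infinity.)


For each x in F_5, count y with y^2 = x^3 + 0 x + 3 mod 5:
  x = 1: RHS = 4, y in [2, 3]  -> 2 point(s)
  x = 2: RHS = 1, y in [1, 4]  -> 2 point(s)
  x = 3: RHS = 0, y in [0]  -> 1 point(s)
Affine points: 5. Add the point at infinity: total = 6.

#E(F_5) = 6


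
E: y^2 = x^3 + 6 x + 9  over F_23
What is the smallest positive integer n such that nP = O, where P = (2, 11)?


Compute successive multiples of P until we hit O:
  1P = (2, 11)
  2P = (21, 9)
  3P = (6, 10)
  4P = (5, 7)
  5P = (5, 16)
  6P = (6, 13)
  7P = (21, 14)
  8P = (2, 12)
  ... (continuing to 9P)
  9P = O

ord(P) = 9


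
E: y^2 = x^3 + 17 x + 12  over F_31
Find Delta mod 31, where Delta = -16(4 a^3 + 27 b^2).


4 a^3 + 27 b^2 = 4*17^3 + 27*12^2 = 19652 + 3888 = 23540
Delta = -16 * (23540) = -376640
Delta mod 31 = 10

Delta = 10 (mod 31)


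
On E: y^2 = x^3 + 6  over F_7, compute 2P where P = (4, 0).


k = 2 = 10_2 (binary, LSB first: 01)
Double-and-add from P = (4, 0):
  bit 0 = 0: acc unchanged = O
  bit 1 = 1: acc = O + O = O

2P = O


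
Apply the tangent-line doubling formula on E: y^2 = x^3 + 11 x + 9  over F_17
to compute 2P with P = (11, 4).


Doubling: s = (3 x1^2 + a) / (2 y1)
s = (3*11^2 + 11) / (2*4) mod 17 = 0
x3 = s^2 - 2 x1 mod 17 = 0^2 - 2*11 = 12
y3 = s (x1 - x3) - y1 mod 17 = 0 * (11 - 12) - 4 = 13

2P = (12, 13)


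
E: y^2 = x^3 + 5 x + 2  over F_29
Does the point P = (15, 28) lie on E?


Check whether y^2 = x^3 + 5 x + 2 (mod 29) for (x, y) = (15, 28).
LHS: y^2 = 28^2 mod 29 = 1
RHS: x^3 + 5 x + 2 = 15^3 + 5*15 + 2 mod 29 = 1
LHS = RHS

Yes, on the curve


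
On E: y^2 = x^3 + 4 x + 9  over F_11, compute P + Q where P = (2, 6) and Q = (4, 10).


P != Q, so use the chord formula.
s = (y2 - y1) / (x2 - x1) = (4) / (2) mod 11 = 2
x3 = s^2 - x1 - x2 mod 11 = 2^2 - 2 - 4 = 9
y3 = s (x1 - x3) - y1 mod 11 = 2 * (2 - 9) - 6 = 2

P + Q = (9, 2)


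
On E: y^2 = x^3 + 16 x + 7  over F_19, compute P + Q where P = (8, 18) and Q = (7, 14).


P != Q, so use the chord formula.
s = (y2 - y1) / (x2 - x1) = (15) / (18) mod 19 = 4
x3 = s^2 - x1 - x2 mod 19 = 4^2 - 8 - 7 = 1
y3 = s (x1 - x3) - y1 mod 19 = 4 * (8 - 1) - 18 = 10

P + Q = (1, 10)


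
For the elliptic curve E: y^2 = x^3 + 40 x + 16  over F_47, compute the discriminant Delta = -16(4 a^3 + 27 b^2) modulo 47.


4 a^3 + 27 b^2 = 4*40^3 + 27*16^2 = 256000 + 6912 = 262912
Delta = -16 * (262912) = -4206592
Delta mod 47 = 2

Delta = 2 (mod 47)


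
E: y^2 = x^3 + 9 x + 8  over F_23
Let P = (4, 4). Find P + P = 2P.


Doubling: s = (3 x1^2 + a) / (2 y1)
s = (3*4^2 + 9) / (2*4) mod 23 = 10
x3 = s^2 - 2 x1 mod 23 = 10^2 - 2*4 = 0
y3 = s (x1 - x3) - y1 mod 23 = 10 * (4 - 0) - 4 = 13

2P = (0, 13)


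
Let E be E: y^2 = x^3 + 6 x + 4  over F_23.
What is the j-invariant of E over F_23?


Delta = -16(4 a^3 + 27 b^2) mod 23 = 10
-1728 * (4 a)^3 = -1728 * (4*6)^3 mod 23 = 20
j = 20 * 10^(-1) mod 23 = 2

j = 2 (mod 23)


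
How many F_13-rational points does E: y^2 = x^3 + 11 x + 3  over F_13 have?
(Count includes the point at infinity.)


For each x in F_13, count y with y^2 = x^3 + 11 x + 3 mod 13:
  x = 0: RHS = 3, y in [4, 9]  -> 2 point(s)
  x = 5: RHS = 1, y in [1, 12]  -> 2 point(s)
  x = 6: RHS = 12, y in [5, 8]  -> 2 point(s)
  x = 9: RHS = 12, y in [5, 8]  -> 2 point(s)
  x = 11: RHS = 12, y in [5, 8]  -> 2 point(s)
  x = 12: RHS = 4, y in [2, 11]  -> 2 point(s)
Affine points: 12. Add the point at infinity: total = 13.

#E(F_13) = 13


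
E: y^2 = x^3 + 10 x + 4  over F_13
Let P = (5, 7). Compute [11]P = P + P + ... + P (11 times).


k = 11 = 1011_2 (binary, LSB first: 1101)
Double-and-add from P = (5, 7):
  bit 0 = 1: acc = O + (5, 7) = (5, 7)
  bit 1 = 1: acc = (5, 7) + (0, 2) = (9, 2)
  bit 2 = 0: acc unchanged = (9, 2)
  bit 3 = 1: acc = (9, 2) + (10, 5) = (3, 3)

11P = (3, 3)


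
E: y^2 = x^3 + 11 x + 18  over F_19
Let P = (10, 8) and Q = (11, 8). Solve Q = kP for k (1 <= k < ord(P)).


Enumerate multiples of P until we hit Q = (11, 8):
  1P = (10, 8)
  2P = (15, 10)
  3P = (1, 7)
  4P = (12, 15)
  5P = (14, 16)
  6P = (18, 14)
  7P = (7, 18)
  8P = (11, 8)
Match found at i = 8.

k = 8


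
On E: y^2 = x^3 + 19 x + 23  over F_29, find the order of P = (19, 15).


Compute successive multiples of P until we hit O:
  1P = (19, 15)
  2P = (20, 14)
  3P = (20, 15)
  4P = (19, 14)
  5P = O

ord(P) = 5


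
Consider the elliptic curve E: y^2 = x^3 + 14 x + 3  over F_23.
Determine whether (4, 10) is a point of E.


Check whether y^2 = x^3 + 14 x + 3 (mod 23) for (x, y) = (4, 10).
LHS: y^2 = 10^2 mod 23 = 8
RHS: x^3 + 14 x + 3 = 4^3 + 14*4 + 3 mod 23 = 8
LHS = RHS

Yes, on the curve


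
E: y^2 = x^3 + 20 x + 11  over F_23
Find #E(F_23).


For each x in F_23, count y with y^2 = x^3 + 20 x + 11 mod 23:
  x = 1: RHS = 9, y in [3, 20]  -> 2 point(s)
  x = 2: RHS = 13, y in [6, 17]  -> 2 point(s)
  x = 3: RHS = 6, y in [11, 12]  -> 2 point(s)
  x = 5: RHS = 6, y in [11, 12]  -> 2 point(s)
  x = 6: RHS = 2, y in [5, 18]  -> 2 point(s)
  x = 8: RHS = 16, y in [4, 19]  -> 2 point(s)
  x = 9: RHS = 0, y in [0]  -> 1 point(s)
  x = 12: RHS = 1, y in [1, 22]  -> 2 point(s)
  x = 15: RHS = 6, y in [11, 12]  -> 2 point(s)
  x = 18: RHS = 16, y in [4, 19]  -> 2 point(s)
  x = 20: RHS = 16, y in [4, 19]  -> 2 point(s)
  x = 21: RHS = 9, y in [3, 20]  -> 2 point(s)
  x = 22: RHS = 13, y in [6, 17]  -> 2 point(s)
Affine points: 25. Add the point at infinity: total = 26.

#E(F_23) = 26


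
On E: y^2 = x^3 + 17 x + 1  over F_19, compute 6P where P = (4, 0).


k = 6 = 110_2 (binary, LSB first: 011)
Double-and-add from P = (4, 0):
  bit 0 = 0: acc unchanged = O
  bit 1 = 1: acc = O + O = O
  bit 2 = 1: acc = O + O = O

6P = O


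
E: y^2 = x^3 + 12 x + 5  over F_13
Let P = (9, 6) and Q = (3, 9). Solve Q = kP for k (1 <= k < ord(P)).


Enumerate multiples of P until we hit Q = (3, 9):
  1P = (9, 6)
  2P = (7, 4)
  3P = (11, 5)
  4P = (3, 4)
  5P = (4, 0)
  6P = (3, 9)
Match found at i = 6.

k = 6


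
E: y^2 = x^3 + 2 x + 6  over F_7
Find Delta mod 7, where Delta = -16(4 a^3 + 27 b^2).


4 a^3 + 27 b^2 = 4*2^3 + 27*6^2 = 32 + 972 = 1004
Delta = -16 * (1004) = -16064
Delta mod 7 = 1

Delta = 1 (mod 7)


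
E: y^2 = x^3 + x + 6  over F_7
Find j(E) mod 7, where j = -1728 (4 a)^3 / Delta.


Delta = -16(4 a^3 + 27 b^2) mod 7 = 1
-1728 * (4 a)^3 = -1728 * (4*1)^3 mod 7 = 1
j = 1 * 1^(-1) mod 7 = 1

j = 1 (mod 7)


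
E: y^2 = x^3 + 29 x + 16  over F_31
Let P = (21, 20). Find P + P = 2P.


Doubling: s = (3 x1^2 + a) / (2 y1)
s = (3*21^2 + 29) / (2*20) mod 31 = 9
x3 = s^2 - 2 x1 mod 31 = 9^2 - 2*21 = 8
y3 = s (x1 - x3) - y1 mod 31 = 9 * (21 - 8) - 20 = 4

2P = (8, 4)


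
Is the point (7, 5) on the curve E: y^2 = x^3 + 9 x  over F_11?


Check whether y^2 = x^3 + 9 x + 0 (mod 11) for (x, y) = (7, 5).
LHS: y^2 = 5^2 mod 11 = 3
RHS: x^3 + 9 x + 0 = 7^3 + 9*7 + 0 mod 11 = 10
LHS != RHS

No, not on the curve


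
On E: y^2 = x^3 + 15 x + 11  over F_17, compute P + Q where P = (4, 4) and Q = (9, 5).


P != Q, so use the chord formula.
s = (y2 - y1) / (x2 - x1) = (1) / (5) mod 17 = 7
x3 = s^2 - x1 - x2 mod 17 = 7^2 - 4 - 9 = 2
y3 = s (x1 - x3) - y1 mod 17 = 7 * (4 - 2) - 4 = 10

P + Q = (2, 10)


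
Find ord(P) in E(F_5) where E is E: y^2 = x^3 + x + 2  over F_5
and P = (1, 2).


Compute successive multiples of P until we hit O:
  1P = (1, 2)
  2P = (4, 0)
  3P = (1, 3)
  4P = O

ord(P) = 4


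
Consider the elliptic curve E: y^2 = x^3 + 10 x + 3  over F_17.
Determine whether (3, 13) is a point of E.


Check whether y^2 = x^3 + 10 x + 3 (mod 17) for (x, y) = (3, 13).
LHS: y^2 = 13^2 mod 17 = 16
RHS: x^3 + 10 x + 3 = 3^3 + 10*3 + 3 mod 17 = 9
LHS != RHS

No, not on the curve


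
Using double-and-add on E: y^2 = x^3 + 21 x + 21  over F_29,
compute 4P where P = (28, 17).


k = 4 = 100_2 (binary, LSB first: 001)
Double-and-add from P = (28, 17):
  bit 0 = 0: acc unchanged = O
  bit 1 = 0: acc unchanged = O
  bit 2 = 1: acc = O + (18, 5) = (18, 5)

4P = (18, 5)


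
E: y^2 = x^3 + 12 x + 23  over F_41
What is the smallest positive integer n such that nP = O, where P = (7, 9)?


Compute successive multiples of P until we hit O:
  1P = (7, 9)
  2P = (31, 25)
  3P = (8, 4)
  4P = (10, 6)
  5P = (25, 9)
  6P = (9, 32)
  7P = (24, 21)
  8P = (0, 8)
  ... (continuing to 41P)
  41P = O

ord(P) = 41


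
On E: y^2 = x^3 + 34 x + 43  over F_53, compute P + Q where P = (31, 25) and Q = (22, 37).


P != Q, so use the chord formula.
s = (y2 - y1) / (x2 - x1) = (12) / (44) mod 53 = 34
x3 = s^2 - x1 - x2 mod 53 = 34^2 - 31 - 22 = 43
y3 = s (x1 - x3) - y1 mod 53 = 34 * (31 - 43) - 25 = 44

P + Q = (43, 44)


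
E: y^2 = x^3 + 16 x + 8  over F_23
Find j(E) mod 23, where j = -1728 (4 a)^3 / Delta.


Delta = -16(4 a^3 + 27 b^2) mod 23 = 8
-1728 * (4 a)^3 = -1728 * (4*16)^3 mod 23 = 7
j = 7 * 8^(-1) mod 23 = 21

j = 21 (mod 23)


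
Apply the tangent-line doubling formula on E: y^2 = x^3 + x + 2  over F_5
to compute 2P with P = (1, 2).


Doubling: s = (3 x1^2 + a) / (2 y1)
s = (3*1^2 + 1) / (2*2) mod 5 = 1
x3 = s^2 - 2 x1 mod 5 = 1^2 - 2*1 = 4
y3 = s (x1 - x3) - y1 mod 5 = 1 * (1 - 4) - 2 = 0

2P = (4, 0)


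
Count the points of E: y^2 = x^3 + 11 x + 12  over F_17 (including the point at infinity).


For each x in F_17, count y with y^2 = x^3 + 11 x + 12 mod 17:
  x = 2: RHS = 8, y in [5, 12]  -> 2 point(s)
  x = 3: RHS = 4, y in [2, 15]  -> 2 point(s)
  x = 4: RHS = 1, y in [1, 16]  -> 2 point(s)
  x = 8: RHS = 0, y in [0]  -> 1 point(s)
  x = 10: RHS = 0, y in [0]  -> 1 point(s)
  x = 11: RHS = 2, y in [6, 11]  -> 2 point(s)
  x = 12: RHS = 2, y in [6, 11]  -> 2 point(s)
  x = 15: RHS = 16, y in [4, 13]  -> 2 point(s)
  x = 16: RHS = 0, y in [0]  -> 1 point(s)
Affine points: 15. Add the point at infinity: total = 16.

#E(F_17) = 16


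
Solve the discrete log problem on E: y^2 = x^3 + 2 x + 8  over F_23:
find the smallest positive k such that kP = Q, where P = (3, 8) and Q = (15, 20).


Enumerate multiples of P until we hit Q = (15, 20):
  1P = (3, 8)
  2P = (6, 11)
  3P = (15, 3)
  4P = (13, 0)
  5P = (15, 20)
Match found at i = 5.

k = 5


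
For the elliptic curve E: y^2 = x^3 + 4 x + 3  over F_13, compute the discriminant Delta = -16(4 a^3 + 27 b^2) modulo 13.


4 a^3 + 27 b^2 = 4*4^3 + 27*3^2 = 256 + 243 = 499
Delta = -16 * (499) = -7984
Delta mod 13 = 11

Delta = 11 (mod 13)


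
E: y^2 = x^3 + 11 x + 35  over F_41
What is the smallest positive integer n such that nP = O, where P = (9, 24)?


Compute successive multiples of P until we hit O:
  1P = (9, 24)
  2P = (31, 27)
  3P = (5, 25)
  4P = (4, 26)
  5P = (38, 4)
  6P = (15, 7)
  7P = (33, 3)
  8P = (35, 9)
  ... (continuing to 47P)
  47P = O

ord(P) = 47


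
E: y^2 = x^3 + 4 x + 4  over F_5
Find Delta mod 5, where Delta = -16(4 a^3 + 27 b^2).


4 a^3 + 27 b^2 = 4*4^3 + 27*4^2 = 256 + 432 = 688
Delta = -16 * (688) = -11008
Delta mod 5 = 2

Delta = 2 (mod 5)


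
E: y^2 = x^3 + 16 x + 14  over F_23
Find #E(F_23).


For each x in F_23, count y with y^2 = x^3 + 16 x + 14 mod 23:
  x = 1: RHS = 8, y in [10, 13]  -> 2 point(s)
  x = 2: RHS = 8, y in [10, 13]  -> 2 point(s)
  x = 4: RHS = 4, y in [2, 21]  -> 2 point(s)
  x = 5: RHS = 12, y in [9, 14]  -> 2 point(s)
  x = 6: RHS = 4, y in [2, 21]  -> 2 point(s)
  x = 7: RHS = 9, y in [3, 20]  -> 2 point(s)
  x = 9: RHS = 13, y in [6, 17]  -> 2 point(s)
  x = 10: RHS = 1, y in [1, 22]  -> 2 point(s)
  x = 11: RHS = 3, y in [7, 16]  -> 2 point(s)
  x = 12: RHS = 2, y in [5, 18]  -> 2 point(s)
  x = 13: RHS = 4, y in [2, 21]  -> 2 point(s)
  x = 15: RHS = 18, y in [8, 15]  -> 2 point(s)
  x = 17: RHS = 1, y in [1, 22]  -> 2 point(s)
  x = 18: RHS = 16, y in [4, 19]  -> 2 point(s)
  x = 19: RHS = 1, y in [1, 22]  -> 2 point(s)
  x = 20: RHS = 8, y in [10, 13]  -> 2 point(s)
Affine points: 32. Add the point at infinity: total = 33.

#E(F_23) = 33


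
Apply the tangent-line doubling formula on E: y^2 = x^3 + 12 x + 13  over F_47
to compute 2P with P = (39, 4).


Doubling: s = (3 x1^2 + a) / (2 y1)
s = (3*39^2 + 12) / (2*4) mod 47 = 2
x3 = s^2 - 2 x1 mod 47 = 2^2 - 2*39 = 20
y3 = s (x1 - x3) - y1 mod 47 = 2 * (39 - 20) - 4 = 34

2P = (20, 34)


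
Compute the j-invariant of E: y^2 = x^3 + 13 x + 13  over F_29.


Delta = -16(4 a^3 + 27 b^2) mod 29 = 27
-1728 * (4 a)^3 = -1728 * (4*13)^3 mod 29 = 18
j = 18 * 27^(-1) mod 29 = 20

j = 20 (mod 29)


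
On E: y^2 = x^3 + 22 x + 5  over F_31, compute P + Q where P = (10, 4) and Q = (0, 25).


P != Q, so use the chord formula.
s = (y2 - y1) / (x2 - x1) = (21) / (21) mod 31 = 1
x3 = s^2 - x1 - x2 mod 31 = 1^2 - 10 - 0 = 22
y3 = s (x1 - x3) - y1 mod 31 = 1 * (10 - 22) - 4 = 15

P + Q = (22, 15)


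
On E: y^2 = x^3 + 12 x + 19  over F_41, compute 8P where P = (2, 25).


k = 8 = 1000_2 (binary, LSB first: 0001)
Double-and-add from P = (2, 25):
  bit 0 = 0: acc unchanged = O
  bit 1 = 0: acc unchanged = O
  bit 2 = 0: acc unchanged = O
  bit 3 = 1: acc = O + (36, 11) = (36, 11)

8P = (36, 11)


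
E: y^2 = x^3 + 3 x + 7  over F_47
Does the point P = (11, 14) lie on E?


Check whether y^2 = x^3 + 3 x + 7 (mod 47) for (x, y) = (11, 14).
LHS: y^2 = 14^2 mod 47 = 8
RHS: x^3 + 3 x + 7 = 11^3 + 3*11 + 7 mod 47 = 8
LHS = RHS

Yes, on the curve


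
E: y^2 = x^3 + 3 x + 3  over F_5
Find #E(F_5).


For each x in F_5, count y with y^2 = x^3 + 3 x + 3 mod 5:
  x = 3: RHS = 4, y in [2, 3]  -> 2 point(s)
  x = 4: RHS = 4, y in [2, 3]  -> 2 point(s)
Affine points: 4. Add the point at infinity: total = 5.

#E(F_5) = 5


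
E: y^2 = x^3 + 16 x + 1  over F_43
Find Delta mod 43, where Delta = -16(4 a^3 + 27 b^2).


4 a^3 + 27 b^2 = 4*16^3 + 27*1^2 = 16384 + 27 = 16411
Delta = -16 * (16411) = -262576
Delta mod 43 = 25

Delta = 25 (mod 43)


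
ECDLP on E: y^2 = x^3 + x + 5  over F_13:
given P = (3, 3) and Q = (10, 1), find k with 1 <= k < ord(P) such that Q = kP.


Enumerate multiples of P until we hit Q = (10, 1):
  1P = (3, 3)
  2P = (10, 12)
  3P = (12, 4)
  4P = (7, 11)
  5P = (7, 2)
  6P = (12, 9)
  7P = (10, 1)
Match found at i = 7.

k = 7


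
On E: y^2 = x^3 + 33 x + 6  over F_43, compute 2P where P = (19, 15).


Doubling: s = (3 x1^2 + a) / (2 y1)
s = (3*19^2 + 33) / (2*15) mod 43 = 20
x3 = s^2 - 2 x1 mod 43 = 20^2 - 2*19 = 18
y3 = s (x1 - x3) - y1 mod 43 = 20 * (19 - 18) - 15 = 5

2P = (18, 5)


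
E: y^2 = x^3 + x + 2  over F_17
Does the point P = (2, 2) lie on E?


Check whether y^2 = x^3 + 1 x + 2 (mod 17) for (x, y) = (2, 2).
LHS: y^2 = 2^2 mod 17 = 4
RHS: x^3 + 1 x + 2 = 2^3 + 1*2 + 2 mod 17 = 12
LHS != RHS

No, not on the curve


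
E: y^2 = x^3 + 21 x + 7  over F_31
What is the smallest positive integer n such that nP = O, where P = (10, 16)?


Compute successive multiples of P until we hit O:
  1P = (10, 16)
  2P = (8, 6)
  3P = (7, 30)
  4P = (22, 9)
  5P = (3, 29)
  6P = (5, 19)
  7P = (30, 27)
  8P = (23, 28)
  ... (continuing to 40P)
  40P = O

ord(P) = 40


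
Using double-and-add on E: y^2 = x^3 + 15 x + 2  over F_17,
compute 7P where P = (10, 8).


k = 7 = 111_2 (binary, LSB first: 111)
Double-and-add from P = (10, 8):
  bit 0 = 1: acc = O + (10, 8) = (10, 8)
  bit 1 = 1: acc = (10, 8) + (10, 9) = O
  bit 2 = 1: acc = O + (10, 8) = (10, 8)

7P = (10, 8)


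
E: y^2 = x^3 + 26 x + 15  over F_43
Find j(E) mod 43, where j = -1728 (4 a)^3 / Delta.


Delta = -16(4 a^3 + 27 b^2) mod 43 = 39
-1728 * (4 a)^3 = -1728 * (4*26)^3 mod 43 = 42
j = 42 * 39^(-1) mod 43 = 11

j = 11 (mod 43)


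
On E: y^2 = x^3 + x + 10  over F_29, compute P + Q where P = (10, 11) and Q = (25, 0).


P != Q, so use the chord formula.
s = (y2 - y1) / (x2 - x1) = (18) / (15) mod 29 = 7
x3 = s^2 - x1 - x2 mod 29 = 7^2 - 10 - 25 = 14
y3 = s (x1 - x3) - y1 mod 29 = 7 * (10 - 14) - 11 = 19

P + Q = (14, 19)


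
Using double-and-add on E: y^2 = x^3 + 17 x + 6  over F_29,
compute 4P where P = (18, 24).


k = 4 = 100_2 (binary, LSB first: 001)
Double-and-add from P = (18, 24):
  bit 0 = 0: acc unchanged = O
  bit 1 = 0: acc unchanged = O
  bit 2 = 1: acc = O + (20, 20) = (20, 20)

4P = (20, 20)


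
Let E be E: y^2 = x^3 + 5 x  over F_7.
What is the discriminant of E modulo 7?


4 a^3 + 27 b^2 = 4*5^3 + 27*0^2 = 500 + 0 = 500
Delta = -16 * (500) = -8000
Delta mod 7 = 1

Delta = 1 (mod 7)


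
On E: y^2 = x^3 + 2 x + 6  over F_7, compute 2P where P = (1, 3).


Doubling: s = (3 x1^2 + a) / (2 y1)
s = (3*1^2 + 2) / (2*3) mod 7 = 2
x3 = s^2 - 2 x1 mod 7 = 2^2 - 2*1 = 2
y3 = s (x1 - x3) - y1 mod 7 = 2 * (1 - 2) - 3 = 2

2P = (2, 2)


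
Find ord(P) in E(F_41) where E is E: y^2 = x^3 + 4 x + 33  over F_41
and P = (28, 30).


Compute successive multiples of P until we hit O:
  1P = (28, 30)
  2P = (27, 12)
  3P = (23, 19)
  4P = (26, 40)
  5P = (12, 13)
  6P = (34, 20)
  7P = (0, 19)
  8P = (29, 15)
  ... (continuing to 35P)
  35P = O

ord(P) = 35


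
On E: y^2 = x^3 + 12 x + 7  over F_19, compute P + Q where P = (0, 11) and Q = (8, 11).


P != Q, so use the chord formula.
s = (y2 - y1) / (x2 - x1) = (0) / (8) mod 19 = 0
x3 = s^2 - x1 - x2 mod 19 = 0^2 - 0 - 8 = 11
y3 = s (x1 - x3) - y1 mod 19 = 0 * (0 - 11) - 11 = 8

P + Q = (11, 8)


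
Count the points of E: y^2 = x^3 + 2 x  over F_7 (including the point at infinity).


For each x in F_7, count y with y^2 = x^3 + 2 x + 0 mod 7:
  x = 0: RHS = 0, y in [0]  -> 1 point(s)
  x = 4: RHS = 2, y in [3, 4]  -> 2 point(s)
  x = 5: RHS = 2, y in [3, 4]  -> 2 point(s)
  x = 6: RHS = 4, y in [2, 5]  -> 2 point(s)
Affine points: 7. Add the point at infinity: total = 8.

#E(F_7) = 8


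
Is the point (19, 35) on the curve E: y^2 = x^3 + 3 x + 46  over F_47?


Check whether y^2 = x^3 + 3 x + 46 (mod 47) for (x, y) = (19, 35).
LHS: y^2 = 35^2 mod 47 = 3
RHS: x^3 + 3 x + 46 = 19^3 + 3*19 + 46 mod 47 = 6
LHS != RHS

No, not on the curve


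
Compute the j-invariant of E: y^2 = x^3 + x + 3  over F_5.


Delta = -16(4 a^3 + 27 b^2) mod 5 = 3
-1728 * (4 a)^3 = -1728 * (4*1)^3 mod 5 = 3
j = 3 * 3^(-1) mod 5 = 1

j = 1 (mod 5)


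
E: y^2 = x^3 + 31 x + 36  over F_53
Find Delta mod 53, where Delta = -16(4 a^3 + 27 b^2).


4 a^3 + 27 b^2 = 4*31^3 + 27*36^2 = 119164 + 34992 = 154156
Delta = -16 * (154156) = -2466496
Delta mod 53 = 18

Delta = 18 (mod 53)


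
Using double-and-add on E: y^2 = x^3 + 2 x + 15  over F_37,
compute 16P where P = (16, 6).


k = 16 = 10000_2 (binary, LSB first: 00001)
Double-and-add from P = (16, 6):
  bit 0 = 0: acc unchanged = O
  bit 1 = 0: acc unchanged = O
  bit 2 = 0: acc unchanged = O
  bit 3 = 0: acc unchanged = O
  bit 4 = 1: acc = O + (6, 13) = (6, 13)

16P = (6, 13)


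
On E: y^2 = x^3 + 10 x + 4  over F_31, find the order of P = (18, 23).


Compute successive multiples of P until we hit O:
  1P = (18, 23)
  2P = (23, 1)
  3P = (23, 30)
  4P = (18, 8)
  5P = O

ord(P) = 5


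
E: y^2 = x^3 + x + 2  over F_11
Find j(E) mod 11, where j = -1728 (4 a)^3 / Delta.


Delta = -16(4 a^3 + 27 b^2) mod 11 = 1
-1728 * (4 a)^3 = -1728 * (4*1)^3 mod 11 = 2
j = 2 * 1^(-1) mod 11 = 2

j = 2 (mod 11)


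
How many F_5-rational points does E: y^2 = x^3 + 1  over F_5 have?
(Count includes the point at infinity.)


For each x in F_5, count y with y^2 = x^3 + 0 x + 1 mod 5:
  x = 0: RHS = 1, y in [1, 4]  -> 2 point(s)
  x = 2: RHS = 4, y in [2, 3]  -> 2 point(s)
  x = 4: RHS = 0, y in [0]  -> 1 point(s)
Affine points: 5. Add the point at infinity: total = 6.

#E(F_5) = 6


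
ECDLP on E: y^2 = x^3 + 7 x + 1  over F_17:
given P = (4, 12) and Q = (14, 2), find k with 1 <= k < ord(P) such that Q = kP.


Enumerate multiples of P until we hit Q = (14, 2):
  1P = (4, 12)
  2P = (1, 14)
  3P = (3, 10)
  4P = (14, 2)
Match found at i = 4.

k = 4


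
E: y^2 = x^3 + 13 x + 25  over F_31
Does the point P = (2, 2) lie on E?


Check whether y^2 = x^3 + 13 x + 25 (mod 31) for (x, y) = (2, 2).
LHS: y^2 = 2^2 mod 31 = 4
RHS: x^3 + 13 x + 25 = 2^3 + 13*2 + 25 mod 31 = 28
LHS != RHS

No, not on the curve


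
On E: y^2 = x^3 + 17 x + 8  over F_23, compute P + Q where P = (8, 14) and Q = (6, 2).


P != Q, so use the chord formula.
s = (y2 - y1) / (x2 - x1) = (11) / (21) mod 23 = 6
x3 = s^2 - x1 - x2 mod 23 = 6^2 - 8 - 6 = 22
y3 = s (x1 - x3) - y1 mod 23 = 6 * (8 - 22) - 14 = 17

P + Q = (22, 17)


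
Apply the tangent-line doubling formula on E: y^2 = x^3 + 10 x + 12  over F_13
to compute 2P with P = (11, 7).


Doubling: s = (3 x1^2 + a) / (2 y1)
s = (3*11^2 + 10) / (2*7) mod 13 = 9
x3 = s^2 - 2 x1 mod 13 = 9^2 - 2*11 = 7
y3 = s (x1 - x3) - y1 mod 13 = 9 * (11 - 7) - 7 = 3

2P = (7, 3)


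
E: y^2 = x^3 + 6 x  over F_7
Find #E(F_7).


For each x in F_7, count y with y^2 = x^3 + 6 x + 0 mod 7:
  x = 0: RHS = 0, y in [0]  -> 1 point(s)
  x = 1: RHS = 0, y in [0]  -> 1 point(s)
  x = 4: RHS = 4, y in [2, 5]  -> 2 point(s)
  x = 5: RHS = 1, y in [1, 6]  -> 2 point(s)
  x = 6: RHS = 0, y in [0]  -> 1 point(s)
Affine points: 7. Add the point at infinity: total = 8.

#E(F_7) = 8


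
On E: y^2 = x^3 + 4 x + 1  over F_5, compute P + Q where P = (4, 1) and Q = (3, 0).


P != Q, so use the chord formula.
s = (y2 - y1) / (x2 - x1) = (4) / (4) mod 5 = 1
x3 = s^2 - x1 - x2 mod 5 = 1^2 - 4 - 3 = 4
y3 = s (x1 - x3) - y1 mod 5 = 1 * (4 - 4) - 1 = 4

P + Q = (4, 4)


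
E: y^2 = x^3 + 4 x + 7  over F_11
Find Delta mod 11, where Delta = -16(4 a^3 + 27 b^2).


4 a^3 + 27 b^2 = 4*4^3 + 27*7^2 = 256 + 1323 = 1579
Delta = -16 * (1579) = -25264
Delta mod 11 = 3

Delta = 3 (mod 11)


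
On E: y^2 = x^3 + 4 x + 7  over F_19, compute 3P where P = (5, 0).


k = 3 = 11_2 (binary, LSB first: 11)
Double-and-add from P = (5, 0):
  bit 0 = 1: acc = O + (5, 0) = (5, 0)
  bit 1 = 1: acc = (5, 0) + O = (5, 0)

3P = (5, 0)


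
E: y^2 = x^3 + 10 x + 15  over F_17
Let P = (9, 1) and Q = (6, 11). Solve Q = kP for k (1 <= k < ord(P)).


Enumerate multiples of P until we hit Q = (6, 11):
  1P = (9, 1)
  2P = (0, 7)
  3P = (16, 15)
  4P = (13, 8)
  5P = (14, 3)
  6P = (3, 15)
  7P = (1, 3)
  8P = (6, 11)
Match found at i = 8.

k = 8


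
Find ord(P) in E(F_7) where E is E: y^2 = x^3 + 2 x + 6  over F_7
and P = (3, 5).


Compute successive multiples of P until we hit O:
  1P = (3, 5)
  2P = (5, 6)
  3P = (1, 3)
  4P = (4, 1)
  5P = (2, 5)
  6P = (2, 2)
  7P = (4, 6)
  8P = (1, 4)
  ... (continuing to 11P)
  11P = O

ord(P) = 11


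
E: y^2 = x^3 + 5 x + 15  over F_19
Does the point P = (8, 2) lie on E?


Check whether y^2 = x^3 + 5 x + 15 (mod 19) for (x, y) = (8, 2).
LHS: y^2 = 2^2 mod 19 = 4
RHS: x^3 + 5 x + 15 = 8^3 + 5*8 + 15 mod 19 = 16
LHS != RHS

No, not on the curve


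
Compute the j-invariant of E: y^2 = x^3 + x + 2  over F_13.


Delta = -16(4 a^3 + 27 b^2) mod 13 = 2
-1728 * (4 a)^3 = -1728 * (4*1)^3 mod 13 = 12
j = 12 * 2^(-1) mod 13 = 6

j = 6 (mod 13)


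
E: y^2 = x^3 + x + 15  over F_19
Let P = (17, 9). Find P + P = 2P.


Doubling: s = (3 x1^2 + a) / (2 y1)
s = (3*17^2 + 1) / (2*9) mod 19 = 6
x3 = s^2 - 2 x1 mod 19 = 6^2 - 2*17 = 2
y3 = s (x1 - x3) - y1 mod 19 = 6 * (17 - 2) - 9 = 5

2P = (2, 5)


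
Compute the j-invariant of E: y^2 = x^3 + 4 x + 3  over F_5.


Delta = -16(4 a^3 + 27 b^2) mod 5 = 1
-1728 * (4 a)^3 = -1728 * (4*4)^3 mod 5 = 2
j = 2 * 1^(-1) mod 5 = 2

j = 2 (mod 5)


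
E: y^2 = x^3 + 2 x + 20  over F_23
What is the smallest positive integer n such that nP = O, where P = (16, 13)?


Compute successive multiples of P until we hit O:
  1P = (16, 13)
  2P = (7, 20)
  3P = (6, 15)
  4P = (13, 14)
  5P = (12, 1)
  6P = (4, 0)
  7P = (12, 22)
  8P = (13, 9)
  ... (continuing to 12P)
  12P = O

ord(P) = 12


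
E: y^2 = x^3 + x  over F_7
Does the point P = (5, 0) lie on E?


Check whether y^2 = x^3 + 1 x + 0 (mod 7) for (x, y) = (5, 0).
LHS: y^2 = 0^2 mod 7 = 0
RHS: x^3 + 1 x + 0 = 5^3 + 1*5 + 0 mod 7 = 4
LHS != RHS

No, not on the curve


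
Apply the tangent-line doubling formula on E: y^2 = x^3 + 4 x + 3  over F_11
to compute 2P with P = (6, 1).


Doubling: s = (3 x1^2 + a) / (2 y1)
s = (3*6^2 + 4) / (2*1) mod 11 = 1
x3 = s^2 - 2 x1 mod 11 = 1^2 - 2*6 = 0
y3 = s (x1 - x3) - y1 mod 11 = 1 * (6 - 0) - 1 = 5

2P = (0, 5)


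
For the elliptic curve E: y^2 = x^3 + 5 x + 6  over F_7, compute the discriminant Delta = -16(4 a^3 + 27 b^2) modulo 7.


4 a^3 + 27 b^2 = 4*5^3 + 27*6^2 = 500 + 972 = 1472
Delta = -16 * (1472) = -23552
Delta mod 7 = 3

Delta = 3 (mod 7)


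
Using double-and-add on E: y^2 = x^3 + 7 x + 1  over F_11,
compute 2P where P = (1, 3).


k = 2 = 10_2 (binary, LSB first: 01)
Double-and-add from P = (1, 3):
  bit 0 = 0: acc unchanged = O
  bit 1 = 1: acc = O + (2, 10) = (2, 10)

2P = (2, 10)


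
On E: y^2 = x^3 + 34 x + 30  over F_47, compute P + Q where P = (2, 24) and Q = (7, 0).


P != Q, so use the chord formula.
s = (y2 - y1) / (x2 - x1) = (23) / (5) mod 47 = 14
x3 = s^2 - x1 - x2 mod 47 = 14^2 - 2 - 7 = 46
y3 = s (x1 - x3) - y1 mod 47 = 14 * (2 - 46) - 24 = 18

P + Q = (46, 18)


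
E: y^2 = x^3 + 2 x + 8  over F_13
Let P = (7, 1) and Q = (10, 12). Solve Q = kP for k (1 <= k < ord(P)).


Enumerate multiples of P until we hit Q = (10, 12):
  1P = (7, 1)
  2P = (8, 9)
  3P = (10, 1)
  4P = (9, 12)
  5P = (11, 3)
  6P = (5, 0)
  7P = (11, 10)
  8P = (9, 1)
  9P = (10, 12)
Match found at i = 9.

k = 9


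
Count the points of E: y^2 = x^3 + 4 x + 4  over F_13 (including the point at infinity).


For each x in F_13, count y with y^2 = x^3 + 4 x + 4 mod 13:
  x = 0: RHS = 4, y in [2, 11]  -> 2 point(s)
  x = 1: RHS = 9, y in [3, 10]  -> 2 point(s)
  x = 3: RHS = 4, y in [2, 11]  -> 2 point(s)
  x = 6: RHS = 10, y in [6, 7]  -> 2 point(s)
  x = 10: RHS = 4, y in [2, 11]  -> 2 point(s)
  x = 11: RHS = 1, y in [1, 12]  -> 2 point(s)
  x = 12: RHS = 12, y in [5, 8]  -> 2 point(s)
Affine points: 14. Add the point at infinity: total = 15.

#E(F_13) = 15


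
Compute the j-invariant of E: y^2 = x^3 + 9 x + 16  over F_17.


Delta = -16(4 a^3 + 27 b^2) mod 17 = 2
-1728 * (4 a)^3 = -1728 * (4*9)^3 mod 17 = 14
j = 14 * 2^(-1) mod 17 = 7

j = 7 (mod 17)


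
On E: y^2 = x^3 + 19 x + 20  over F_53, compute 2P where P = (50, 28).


Doubling: s = (3 x1^2 + a) / (2 y1)
s = (3*50^2 + 19) / (2*28) mod 53 = 33
x3 = s^2 - 2 x1 mod 53 = 33^2 - 2*50 = 35
y3 = s (x1 - x3) - y1 mod 53 = 33 * (50 - 35) - 28 = 43

2P = (35, 43)


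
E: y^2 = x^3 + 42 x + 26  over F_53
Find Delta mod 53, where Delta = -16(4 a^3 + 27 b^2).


4 a^3 + 27 b^2 = 4*42^3 + 27*26^2 = 296352 + 18252 = 314604
Delta = -16 * (314604) = -5033664
Delta mod 53 = 11

Delta = 11 (mod 53)


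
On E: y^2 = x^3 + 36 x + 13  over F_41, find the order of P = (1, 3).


Compute successive multiples of P until we hit O:
  1P = (1, 3)
  2P = (30, 34)
  3P = (5, 21)
  4P = (4, 4)
  5P = (27, 2)
  6P = (11, 10)
  7P = (34, 19)
  8P = (10, 15)
  ... (continuing to 18P)
  18P = O

ord(P) = 18


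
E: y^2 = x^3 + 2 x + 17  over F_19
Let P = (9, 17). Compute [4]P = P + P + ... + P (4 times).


k = 4 = 100_2 (binary, LSB first: 001)
Double-and-add from P = (9, 17):
  bit 0 = 0: acc unchanged = O
  bit 1 = 0: acc unchanged = O
  bit 2 = 1: acc = O + (5, 0) = (5, 0)

4P = (5, 0)


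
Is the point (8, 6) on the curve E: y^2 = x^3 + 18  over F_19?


Check whether y^2 = x^3 + 0 x + 18 (mod 19) for (x, y) = (8, 6).
LHS: y^2 = 6^2 mod 19 = 17
RHS: x^3 + 0 x + 18 = 8^3 + 0*8 + 18 mod 19 = 17
LHS = RHS

Yes, on the curve


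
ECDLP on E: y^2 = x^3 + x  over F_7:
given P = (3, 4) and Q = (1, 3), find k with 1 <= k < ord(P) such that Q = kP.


Enumerate multiples of P until we hit Q = (1, 3):
  1P = (3, 4)
  2P = (1, 3)
Match found at i = 2.

k = 2


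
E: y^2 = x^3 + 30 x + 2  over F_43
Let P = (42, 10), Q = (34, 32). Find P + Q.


P != Q, so use the chord formula.
s = (y2 - y1) / (x2 - x1) = (22) / (35) mod 43 = 8
x3 = s^2 - x1 - x2 mod 43 = 8^2 - 42 - 34 = 31
y3 = s (x1 - x3) - y1 mod 43 = 8 * (42 - 31) - 10 = 35

P + Q = (31, 35)


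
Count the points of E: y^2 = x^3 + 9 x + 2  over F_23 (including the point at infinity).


For each x in F_23, count y with y^2 = x^3 + 9 x + 2 mod 23:
  x = 0: RHS = 2, y in [5, 18]  -> 2 point(s)
  x = 1: RHS = 12, y in [9, 14]  -> 2 point(s)
  x = 11: RHS = 6, y in [11, 12]  -> 2 point(s)
  x = 13: RHS = 16, y in [4, 19]  -> 2 point(s)
  x = 15: RHS = 16, y in [4, 19]  -> 2 point(s)
  x = 17: RHS = 8, y in [10, 13]  -> 2 point(s)
  x = 18: RHS = 16, y in [4, 19]  -> 2 point(s)
Affine points: 14. Add the point at infinity: total = 15.

#E(F_23) = 15


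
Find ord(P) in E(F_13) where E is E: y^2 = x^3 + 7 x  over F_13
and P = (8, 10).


Compute successive multiples of P until we hit O:
  1P = (8, 10)
  2P = (9, 8)
  3P = (0, 0)
  4P = (9, 5)
  5P = (8, 3)
  6P = O

ord(P) = 6


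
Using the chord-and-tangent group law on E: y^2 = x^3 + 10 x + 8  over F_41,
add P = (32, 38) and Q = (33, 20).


P != Q, so use the chord formula.
s = (y2 - y1) / (x2 - x1) = (23) / (1) mod 41 = 23
x3 = s^2 - x1 - x2 mod 41 = 23^2 - 32 - 33 = 13
y3 = s (x1 - x3) - y1 mod 41 = 23 * (32 - 13) - 38 = 30

P + Q = (13, 30)


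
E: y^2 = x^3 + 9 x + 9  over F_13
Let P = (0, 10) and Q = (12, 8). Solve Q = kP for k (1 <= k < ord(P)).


Enumerate multiples of P until we hit Q = (12, 8):
  1P = (0, 10)
  2P = (12, 8)
Match found at i = 2.

k = 2


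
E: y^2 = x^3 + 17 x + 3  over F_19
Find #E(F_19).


For each x in F_19, count y with y^2 = x^3 + 17 x + 3 mod 19:
  x = 2: RHS = 7, y in [8, 11]  -> 2 point(s)
  x = 3: RHS = 5, y in [9, 10]  -> 2 point(s)
  x = 5: RHS = 4, y in [2, 17]  -> 2 point(s)
  x = 6: RHS = 17, y in [6, 13]  -> 2 point(s)
  x = 7: RHS = 9, y in [3, 16]  -> 2 point(s)
  x = 8: RHS = 5, y in [9, 10]  -> 2 point(s)
  x = 9: RHS = 11, y in [7, 12]  -> 2 point(s)
  x = 11: RHS = 1, y in [1, 18]  -> 2 point(s)
  x = 12: RHS = 16, y in [4, 15]  -> 2 point(s)
  x = 15: RHS = 4, y in [2, 17]  -> 2 point(s)
  x = 16: RHS = 1, y in [1, 18]  -> 2 point(s)
  x = 18: RHS = 4, y in [2, 17]  -> 2 point(s)
Affine points: 24. Add the point at infinity: total = 25.

#E(F_19) = 25


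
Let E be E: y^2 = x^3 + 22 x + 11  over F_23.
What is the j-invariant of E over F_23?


Delta = -16(4 a^3 + 27 b^2) mod 23 = 2
-1728 * (4 a)^3 = -1728 * (4*22)^3 mod 23 = 8
j = 8 * 2^(-1) mod 23 = 4

j = 4 (mod 23)


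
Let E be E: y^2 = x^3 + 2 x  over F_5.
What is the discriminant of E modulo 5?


4 a^3 + 27 b^2 = 4*2^3 + 27*0^2 = 32 + 0 = 32
Delta = -16 * (32) = -512
Delta mod 5 = 3

Delta = 3 (mod 5)


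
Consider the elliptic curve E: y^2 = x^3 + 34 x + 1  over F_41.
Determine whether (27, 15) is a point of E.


Check whether y^2 = x^3 + 34 x + 1 (mod 41) for (x, y) = (27, 15).
LHS: y^2 = 15^2 mod 41 = 20
RHS: x^3 + 34 x + 1 = 27^3 + 34*27 + 1 mod 41 = 20
LHS = RHS

Yes, on the curve


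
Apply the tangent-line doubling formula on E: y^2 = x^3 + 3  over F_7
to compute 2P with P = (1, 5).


Doubling: s = (3 x1^2 + a) / (2 y1)
s = (3*1^2 + 0) / (2*5) mod 7 = 1
x3 = s^2 - 2 x1 mod 7 = 1^2 - 2*1 = 6
y3 = s (x1 - x3) - y1 mod 7 = 1 * (1 - 6) - 5 = 4

2P = (6, 4)


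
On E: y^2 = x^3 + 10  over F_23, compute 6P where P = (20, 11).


k = 6 = 110_2 (binary, LSB first: 011)
Double-and-add from P = (20, 11):
  bit 0 = 0: acc unchanged = O
  bit 1 = 1: acc = O + (22, 20) = (22, 20)
  bit 2 = 1: acc = (22, 20) + (8, 19) = (18, 0)

6P = (18, 0)


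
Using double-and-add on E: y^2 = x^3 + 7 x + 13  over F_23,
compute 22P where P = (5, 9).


k = 22 = 10110_2 (binary, LSB first: 01101)
Double-and-add from P = (5, 9):
  bit 0 = 0: acc unchanged = O
  bit 1 = 1: acc = O + (17, 13) = (17, 13)
  bit 2 = 1: acc = (17, 13) + (12, 10) = (10, 5)
  bit 3 = 0: acc unchanged = (10, 5)
  bit 4 = 1: acc = (10, 5) + (4, 6) = (2, 9)

22P = (2, 9)


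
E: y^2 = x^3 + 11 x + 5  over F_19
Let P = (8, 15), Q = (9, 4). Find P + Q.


P != Q, so use the chord formula.
s = (y2 - y1) / (x2 - x1) = (8) / (1) mod 19 = 8
x3 = s^2 - x1 - x2 mod 19 = 8^2 - 8 - 9 = 9
y3 = s (x1 - x3) - y1 mod 19 = 8 * (8 - 9) - 15 = 15

P + Q = (9, 15)


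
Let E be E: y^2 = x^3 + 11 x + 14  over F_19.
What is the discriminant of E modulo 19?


4 a^3 + 27 b^2 = 4*11^3 + 27*14^2 = 5324 + 5292 = 10616
Delta = -16 * (10616) = -169856
Delta mod 19 = 4

Delta = 4 (mod 19)


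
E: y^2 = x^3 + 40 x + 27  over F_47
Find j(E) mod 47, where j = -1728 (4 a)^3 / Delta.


Delta = -16(4 a^3 + 27 b^2) mod 47 = 22
-1728 * (4 a)^3 = -1728 * (4*40)^3 mod 47 = 14
j = 14 * 22^(-1) mod 47 = 22

j = 22 (mod 47)


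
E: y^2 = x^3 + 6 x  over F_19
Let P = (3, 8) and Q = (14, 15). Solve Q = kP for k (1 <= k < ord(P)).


Enumerate multiples of P until we hit Q = (14, 15):
  1P = (3, 8)
  2P = (1, 8)
  3P = (15, 11)
  4P = (7, 10)
  5P = (14, 15)
Match found at i = 5.

k = 5


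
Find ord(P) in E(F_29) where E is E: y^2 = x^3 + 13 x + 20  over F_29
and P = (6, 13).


Compute successive multiples of P until we hit O:
  1P = (6, 13)
  2P = (23, 25)
  3P = (1, 11)
  4P = (21, 10)
  5P = (9, 5)
  6P = (5, 23)
  7P = (2, 5)
  8P = (25, 7)
  ... (continuing to 31P)
  31P = O

ord(P) = 31
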